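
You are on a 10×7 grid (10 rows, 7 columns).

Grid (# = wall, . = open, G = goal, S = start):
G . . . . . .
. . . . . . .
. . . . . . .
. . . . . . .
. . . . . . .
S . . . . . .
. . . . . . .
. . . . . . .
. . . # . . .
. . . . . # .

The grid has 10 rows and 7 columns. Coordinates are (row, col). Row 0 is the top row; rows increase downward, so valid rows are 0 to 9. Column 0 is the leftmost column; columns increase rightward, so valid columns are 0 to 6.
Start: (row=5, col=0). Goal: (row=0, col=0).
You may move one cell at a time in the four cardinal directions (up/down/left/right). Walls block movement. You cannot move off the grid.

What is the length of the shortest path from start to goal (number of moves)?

BFS from (row=5, col=0) until reaching (row=0, col=0):
  Distance 0: (row=5, col=0)
  Distance 1: (row=4, col=0), (row=5, col=1), (row=6, col=0)
  Distance 2: (row=3, col=0), (row=4, col=1), (row=5, col=2), (row=6, col=1), (row=7, col=0)
  Distance 3: (row=2, col=0), (row=3, col=1), (row=4, col=2), (row=5, col=3), (row=6, col=2), (row=7, col=1), (row=8, col=0)
  Distance 4: (row=1, col=0), (row=2, col=1), (row=3, col=2), (row=4, col=3), (row=5, col=4), (row=6, col=3), (row=7, col=2), (row=8, col=1), (row=9, col=0)
  Distance 5: (row=0, col=0), (row=1, col=1), (row=2, col=2), (row=3, col=3), (row=4, col=4), (row=5, col=5), (row=6, col=4), (row=7, col=3), (row=8, col=2), (row=9, col=1)  <- goal reached here
One shortest path (5 moves): (row=5, col=0) -> (row=4, col=0) -> (row=3, col=0) -> (row=2, col=0) -> (row=1, col=0) -> (row=0, col=0)

Answer: Shortest path length: 5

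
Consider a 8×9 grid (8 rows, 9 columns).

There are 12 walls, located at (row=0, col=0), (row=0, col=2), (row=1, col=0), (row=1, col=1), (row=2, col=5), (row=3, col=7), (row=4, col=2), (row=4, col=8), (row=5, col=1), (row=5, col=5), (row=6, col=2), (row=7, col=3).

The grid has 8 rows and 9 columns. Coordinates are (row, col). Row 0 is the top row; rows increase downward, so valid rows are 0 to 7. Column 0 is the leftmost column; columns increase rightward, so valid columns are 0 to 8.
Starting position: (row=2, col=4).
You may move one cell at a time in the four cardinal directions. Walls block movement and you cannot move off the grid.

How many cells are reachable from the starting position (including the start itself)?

Answer: Reachable cells: 59

Derivation:
BFS flood-fill from (row=2, col=4):
  Distance 0: (row=2, col=4)
  Distance 1: (row=1, col=4), (row=2, col=3), (row=3, col=4)
  Distance 2: (row=0, col=4), (row=1, col=3), (row=1, col=5), (row=2, col=2), (row=3, col=3), (row=3, col=5), (row=4, col=4)
  Distance 3: (row=0, col=3), (row=0, col=5), (row=1, col=2), (row=1, col=6), (row=2, col=1), (row=3, col=2), (row=3, col=6), (row=4, col=3), (row=4, col=5), (row=5, col=4)
  Distance 4: (row=0, col=6), (row=1, col=7), (row=2, col=0), (row=2, col=6), (row=3, col=1), (row=4, col=6), (row=5, col=3), (row=6, col=4)
  Distance 5: (row=0, col=7), (row=1, col=8), (row=2, col=7), (row=3, col=0), (row=4, col=1), (row=4, col=7), (row=5, col=2), (row=5, col=6), (row=6, col=3), (row=6, col=5), (row=7, col=4)
  Distance 6: (row=0, col=8), (row=2, col=8), (row=4, col=0), (row=5, col=7), (row=6, col=6), (row=7, col=5)
  Distance 7: (row=3, col=8), (row=5, col=0), (row=5, col=8), (row=6, col=7), (row=7, col=6)
  Distance 8: (row=6, col=0), (row=6, col=8), (row=7, col=7)
  Distance 9: (row=6, col=1), (row=7, col=0), (row=7, col=8)
  Distance 10: (row=7, col=1)
  Distance 11: (row=7, col=2)
Total reachable: 59 (grid has 60 open cells total)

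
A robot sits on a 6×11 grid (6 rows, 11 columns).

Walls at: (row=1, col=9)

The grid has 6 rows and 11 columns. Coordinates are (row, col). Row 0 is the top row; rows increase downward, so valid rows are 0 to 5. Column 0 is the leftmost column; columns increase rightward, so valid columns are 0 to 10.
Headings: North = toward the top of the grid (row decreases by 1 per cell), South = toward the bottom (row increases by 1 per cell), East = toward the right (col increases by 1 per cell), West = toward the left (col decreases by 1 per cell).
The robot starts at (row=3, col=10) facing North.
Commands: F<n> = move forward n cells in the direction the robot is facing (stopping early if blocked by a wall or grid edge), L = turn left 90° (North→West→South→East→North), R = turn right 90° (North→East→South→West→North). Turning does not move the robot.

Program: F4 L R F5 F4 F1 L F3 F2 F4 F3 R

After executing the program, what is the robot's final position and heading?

Start: (row=3, col=10), facing North
  F4: move forward 3/4 (blocked), now at (row=0, col=10)
  L: turn left, now facing West
  R: turn right, now facing North
  F5: move forward 0/5 (blocked), now at (row=0, col=10)
  F4: move forward 0/4 (blocked), now at (row=0, col=10)
  F1: move forward 0/1 (blocked), now at (row=0, col=10)
  L: turn left, now facing West
  F3: move forward 3, now at (row=0, col=7)
  F2: move forward 2, now at (row=0, col=5)
  F4: move forward 4, now at (row=0, col=1)
  F3: move forward 1/3 (blocked), now at (row=0, col=0)
  R: turn right, now facing North
Final: (row=0, col=0), facing North

Answer: Final position: (row=0, col=0), facing North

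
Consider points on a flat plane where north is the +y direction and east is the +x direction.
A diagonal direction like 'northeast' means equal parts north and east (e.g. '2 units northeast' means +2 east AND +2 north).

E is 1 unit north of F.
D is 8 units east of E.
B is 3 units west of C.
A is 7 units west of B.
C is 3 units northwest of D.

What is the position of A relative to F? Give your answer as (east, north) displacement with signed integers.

Answer: A is at (east=-5, north=4) relative to F.

Derivation:
Place F at the origin (east=0, north=0).
  E is 1 unit north of F: delta (east=+0, north=+1); E at (east=0, north=1).
  D is 8 units east of E: delta (east=+8, north=+0); D at (east=8, north=1).
  C is 3 units northwest of D: delta (east=-3, north=+3); C at (east=5, north=4).
  B is 3 units west of C: delta (east=-3, north=+0); B at (east=2, north=4).
  A is 7 units west of B: delta (east=-7, north=+0); A at (east=-5, north=4).
Therefore A relative to F: (east=-5, north=4).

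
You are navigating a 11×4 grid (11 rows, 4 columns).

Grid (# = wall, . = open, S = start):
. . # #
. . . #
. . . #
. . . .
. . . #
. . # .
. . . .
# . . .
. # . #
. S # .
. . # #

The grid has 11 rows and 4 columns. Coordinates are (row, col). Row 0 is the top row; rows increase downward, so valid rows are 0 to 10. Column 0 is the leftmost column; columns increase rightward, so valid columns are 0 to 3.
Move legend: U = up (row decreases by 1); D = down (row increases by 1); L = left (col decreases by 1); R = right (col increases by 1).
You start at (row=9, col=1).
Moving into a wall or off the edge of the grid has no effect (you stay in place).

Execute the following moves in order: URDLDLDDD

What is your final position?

Start: (row=9, col=1)
  U (up): blocked, stay at (row=9, col=1)
  R (right): blocked, stay at (row=9, col=1)
  D (down): (row=9, col=1) -> (row=10, col=1)
  L (left): (row=10, col=1) -> (row=10, col=0)
  D (down): blocked, stay at (row=10, col=0)
  L (left): blocked, stay at (row=10, col=0)
  [×3]D (down): blocked, stay at (row=10, col=0)
Final: (row=10, col=0)

Answer: Final position: (row=10, col=0)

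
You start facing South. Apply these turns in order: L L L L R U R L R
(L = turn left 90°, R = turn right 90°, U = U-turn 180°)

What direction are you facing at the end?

Answer: Final heading: South

Derivation:
Start: South
  L (left (90° counter-clockwise)) -> East
  L (left (90° counter-clockwise)) -> North
  L (left (90° counter-clockwise)) -> West
  L (left (90° counter-clockwise)) -> South
  R (right (90° clockwise)) -> West
  U (U-turn (180°)) -> East
  R (right (90° clockwise)) -> South
  L (left (90° counter-clockwise)) -> East
  R (right (90° clockwise)) -> South
Final: South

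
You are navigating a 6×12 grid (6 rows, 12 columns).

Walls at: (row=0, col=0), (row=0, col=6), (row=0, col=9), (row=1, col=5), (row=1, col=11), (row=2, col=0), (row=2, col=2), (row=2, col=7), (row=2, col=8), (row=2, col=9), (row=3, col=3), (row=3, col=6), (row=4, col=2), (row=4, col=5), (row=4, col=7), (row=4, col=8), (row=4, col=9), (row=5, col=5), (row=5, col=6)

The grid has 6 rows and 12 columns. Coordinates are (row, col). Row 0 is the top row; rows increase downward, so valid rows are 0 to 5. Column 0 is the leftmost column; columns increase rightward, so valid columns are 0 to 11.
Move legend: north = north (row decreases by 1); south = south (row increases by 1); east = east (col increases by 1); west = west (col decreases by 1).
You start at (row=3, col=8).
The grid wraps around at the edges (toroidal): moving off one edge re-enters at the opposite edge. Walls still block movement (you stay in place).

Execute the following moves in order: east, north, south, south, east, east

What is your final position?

Answer: Final position: (row=3, col=11)

Derivation:
Start: (row=3, col=8)
  east (east): (row=3, col=8) -> (row=3, col=9)
  north (north): blocked, stay at (row=3, col=9)
  south (south): blocked, stay at (row=3, col=9)
  south (south): blocked, stay at (row=3, col=9)
  east (east): (row=3, col=9) -> (row=3, col=10)
  east (east): (row=3, col=10) -> (row=3, col=11)
Final: (row=3, col=11)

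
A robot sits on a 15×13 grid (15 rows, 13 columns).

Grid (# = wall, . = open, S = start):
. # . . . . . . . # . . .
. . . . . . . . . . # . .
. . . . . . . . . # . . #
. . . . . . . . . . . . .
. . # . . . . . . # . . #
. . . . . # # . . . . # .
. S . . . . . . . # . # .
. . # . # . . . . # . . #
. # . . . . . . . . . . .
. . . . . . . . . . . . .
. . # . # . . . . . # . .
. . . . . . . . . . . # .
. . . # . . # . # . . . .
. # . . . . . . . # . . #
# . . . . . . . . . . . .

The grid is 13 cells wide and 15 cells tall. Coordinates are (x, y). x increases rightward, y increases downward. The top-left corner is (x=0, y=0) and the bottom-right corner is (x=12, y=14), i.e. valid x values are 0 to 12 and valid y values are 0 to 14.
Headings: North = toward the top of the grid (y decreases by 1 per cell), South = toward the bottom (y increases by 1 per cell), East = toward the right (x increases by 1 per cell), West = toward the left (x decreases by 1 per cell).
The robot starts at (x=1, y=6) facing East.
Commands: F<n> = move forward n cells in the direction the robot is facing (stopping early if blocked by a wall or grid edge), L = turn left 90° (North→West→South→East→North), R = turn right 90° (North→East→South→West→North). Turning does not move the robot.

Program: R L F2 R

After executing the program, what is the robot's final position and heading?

Start: (x=1, y=6), facing East
  R: turn right, now facing South
  L: turn left, now facing East
  F2: move forward 2, now at (x=3, y=6)
  R: turn right, now facing South
Final: (x=3, y=6), facing South

Answer: Final position: (x=3, y=6), facing South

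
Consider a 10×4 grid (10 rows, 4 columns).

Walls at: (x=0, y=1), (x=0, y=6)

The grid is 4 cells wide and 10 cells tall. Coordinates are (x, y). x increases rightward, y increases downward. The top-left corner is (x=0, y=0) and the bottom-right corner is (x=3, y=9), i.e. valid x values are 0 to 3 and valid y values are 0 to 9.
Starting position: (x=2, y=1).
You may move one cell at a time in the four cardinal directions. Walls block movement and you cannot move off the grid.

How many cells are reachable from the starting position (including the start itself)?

BFS flood-fill from (x=2, y=1):
  Distance 0: (x=2, y=1)
  Distance 1: (x=2, y=0), (x=1, y=1), (x=3, y=1), (x=2, y=2)
  Distance 2: (x=1, y=0), (x=3, y=0), (x=1, y=2), (x=3, y=2), (x=2, y=3)
  Distance 3: (x=0, y=0), (x=0, y=2), (x=1, y=3), (x=3, y=3), (x=2, y=4)
  Distance 4: (x=0, y=3), (x=1, y=4), (x=3, y=4), (x=2, y=5)
  Distance 5: (x=0, y=4), (x=1, y=5), (x=3, y=5), (x=2, y=6)
  Distance 6: (x=0, y=5), (x=1, y=6), (x=3, y=6), (x=2, y=7)
  Distance 7: (x=1, y=7), (x=3, y=7), (x=2, y=8)
  Distance 8: (x=0, y=7), (x=1, y=8), (x=3, y=8), (x=2, y=9)
  Distance 9: (x=0, y=8), (x=1, y=9), (x=3, y=9)
  Distance 10: (x=0, y=9)
Total reachable: 38 (grid has 38 open cells total)

Answer: Reachable cells: 38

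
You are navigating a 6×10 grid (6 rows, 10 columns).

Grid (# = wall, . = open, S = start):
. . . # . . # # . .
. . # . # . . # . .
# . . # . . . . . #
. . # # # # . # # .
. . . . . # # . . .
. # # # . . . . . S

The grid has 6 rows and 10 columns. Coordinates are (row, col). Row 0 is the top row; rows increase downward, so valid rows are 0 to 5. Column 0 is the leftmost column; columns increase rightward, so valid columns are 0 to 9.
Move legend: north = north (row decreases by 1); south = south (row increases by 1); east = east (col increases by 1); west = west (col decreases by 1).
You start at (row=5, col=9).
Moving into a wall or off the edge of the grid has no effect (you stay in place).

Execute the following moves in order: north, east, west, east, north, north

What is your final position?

Start: (row=5, col=9)
  north (north): (row=5, col=9) -> (row=4, col=9)
  east (east): blocked, stay at (row=4, col=9)
  west (west): (row=4, col=9) -> (row=4, col=8)
  east (east): (row=4, col=8) -> (row=4, col=9)
  north (north): (row=4, col=9) -> (row=3, col=9)
  north (north): blocked, stay at (row=3, col=9)
Final: (row=3, col=9)

Answer: Final position: (row=3, col=9)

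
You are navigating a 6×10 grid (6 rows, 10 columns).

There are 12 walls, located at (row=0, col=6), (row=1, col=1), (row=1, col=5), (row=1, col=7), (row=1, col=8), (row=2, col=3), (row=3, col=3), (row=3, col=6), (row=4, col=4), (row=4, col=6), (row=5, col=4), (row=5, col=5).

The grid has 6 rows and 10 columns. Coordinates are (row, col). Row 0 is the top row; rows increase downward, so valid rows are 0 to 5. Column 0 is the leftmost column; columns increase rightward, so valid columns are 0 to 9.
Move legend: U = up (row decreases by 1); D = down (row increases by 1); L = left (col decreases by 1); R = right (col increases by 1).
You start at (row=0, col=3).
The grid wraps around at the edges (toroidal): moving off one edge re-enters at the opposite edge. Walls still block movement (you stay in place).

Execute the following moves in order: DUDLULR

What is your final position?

Answer: Final position: (row=0, col=2)

Derivation:
Start: (row=0, col=3)
  D (down): (row=0, col=3) -> (row=1, col=3)
  U (up): (row=1, col=3) -> (row=0, col=3)
  D (down): (row=0, col=3) -> (row=1, col=3)
  L (left): (row=1, col=3) -> (row=1, col=2)
  U (up): (row=1, col=2) -> (row=0, col=2)
  L (left): (row=0, col=2) -> (row=0, col=1)
  R (right): (row=0, col=1) -> (row=0, col=2)
Final: (row=0, col=2)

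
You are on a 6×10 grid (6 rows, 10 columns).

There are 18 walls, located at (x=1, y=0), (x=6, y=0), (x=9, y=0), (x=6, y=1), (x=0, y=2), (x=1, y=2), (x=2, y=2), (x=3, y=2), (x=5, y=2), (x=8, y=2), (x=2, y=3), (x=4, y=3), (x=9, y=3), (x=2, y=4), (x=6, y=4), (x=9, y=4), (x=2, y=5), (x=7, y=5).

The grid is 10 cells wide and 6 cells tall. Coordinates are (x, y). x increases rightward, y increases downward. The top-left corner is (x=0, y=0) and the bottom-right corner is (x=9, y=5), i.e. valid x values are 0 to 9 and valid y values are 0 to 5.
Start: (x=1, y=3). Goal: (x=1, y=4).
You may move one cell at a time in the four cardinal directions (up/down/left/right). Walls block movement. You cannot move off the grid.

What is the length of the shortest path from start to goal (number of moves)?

Answer: Shortest path length: 1

Derivation:
BFS from (x=1, y=3) until reaching (x=1, y=4):
  Distance 0: (x=1, y=3)
  Distance 1: (x=0, y=3), (x=1, y=4)  <- goal reached here
One shortest path (1 moves): (x=1, y=3) -> (x=1, y=4)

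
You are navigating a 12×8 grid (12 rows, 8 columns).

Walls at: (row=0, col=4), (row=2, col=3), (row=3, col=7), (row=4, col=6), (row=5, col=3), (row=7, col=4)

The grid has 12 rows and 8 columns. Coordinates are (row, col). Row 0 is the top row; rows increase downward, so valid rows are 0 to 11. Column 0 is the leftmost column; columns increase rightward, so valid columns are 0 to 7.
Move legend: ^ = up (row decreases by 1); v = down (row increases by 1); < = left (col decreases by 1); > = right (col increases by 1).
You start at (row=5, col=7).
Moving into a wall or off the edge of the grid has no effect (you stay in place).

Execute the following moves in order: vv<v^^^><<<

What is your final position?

Start: (row=5, col=7)
  v (down): (row=5, col=7) -> (row=6, col=7)
  v (down): (row=6, col=7) -> (row=7, col=7)
  < (left): (row=7, col=7) -> (row=7, col=6)
  v (down): (row=7, col=6) -> (row=8, col=6)
  ^ (up): (row=8, col=6) -> (row=7, col=6)
  ^ (up): (row=7, col=6) -> (row=6, col=6)
  ^ (up): (row=6, col=6) -> (row=5, col=6)
  > (right): (row=5, col=6) -> (row=5, col=7)
  < (left): (row=5, col=7) -> (row=5, col=6)
  < (left): (row=5, col=6) -> (row=5, col=5)
  < (left): (row=5, col=5) -> (row=5, col=4)
Final: (row=5, col=4)

Answer: Final position: (row=5, col=4)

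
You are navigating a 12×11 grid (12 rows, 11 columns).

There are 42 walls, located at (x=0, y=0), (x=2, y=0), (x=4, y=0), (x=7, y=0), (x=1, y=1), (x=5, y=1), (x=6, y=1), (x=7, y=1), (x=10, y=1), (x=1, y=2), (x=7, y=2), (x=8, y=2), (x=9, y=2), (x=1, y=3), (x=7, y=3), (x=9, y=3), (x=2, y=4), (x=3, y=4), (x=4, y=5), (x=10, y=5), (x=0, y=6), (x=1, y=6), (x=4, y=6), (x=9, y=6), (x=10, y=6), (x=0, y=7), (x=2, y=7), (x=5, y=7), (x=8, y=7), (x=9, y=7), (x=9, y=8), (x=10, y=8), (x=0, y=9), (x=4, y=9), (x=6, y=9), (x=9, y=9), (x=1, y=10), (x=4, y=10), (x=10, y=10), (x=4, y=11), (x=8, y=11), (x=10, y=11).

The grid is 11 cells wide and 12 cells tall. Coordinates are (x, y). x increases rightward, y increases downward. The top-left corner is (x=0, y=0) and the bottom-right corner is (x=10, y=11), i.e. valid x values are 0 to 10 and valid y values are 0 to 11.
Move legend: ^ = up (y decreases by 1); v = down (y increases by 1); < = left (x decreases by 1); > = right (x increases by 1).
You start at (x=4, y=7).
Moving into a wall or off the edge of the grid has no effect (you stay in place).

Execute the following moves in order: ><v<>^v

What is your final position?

Start: (x=4, y=7)
  > (right): blocked, stay at (x=4, y=7)
  < (left): (x=4, y=7) -> (x=3, y=7)
  v (down): (x=3, y=7) -> (x=3, y=8)
  < (left): (x=3, y=8) -> (x=2, y=8)
  > (right): (x=2, y=8) -> (x=3, y=8)
  ^ (up): (x=3, y=8) -> (x=3, y=7)
  v (down): (x=3, y=7) -> (x=3, y=8)
Final: (x=3, y=8)

Answer: Final position: (x=3, y=8)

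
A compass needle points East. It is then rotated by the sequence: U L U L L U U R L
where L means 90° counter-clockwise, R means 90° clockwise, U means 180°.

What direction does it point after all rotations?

Answer: Final heading: South

Derivation:
Start: East
  U (U-turn (180°)) -> West
  L (left (90° counter-clockwise)) -> South
  U (U-turn (180°)) -> North
  L (left (90° counter-clockwise)) -> West
  L (left (90° counter-clockwise)) -> South
  U (U-turn (180°)) -> North
  U (U-turn (180°)) -> South
  R (right (90° clockwise)) -> West
  L (left (90° counter-clockwise)) -> South
Final: South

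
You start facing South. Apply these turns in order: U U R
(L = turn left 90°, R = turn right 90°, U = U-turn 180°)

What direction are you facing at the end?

Start: South
  U (U-turn (180°)) -> North
  U (U-turn (180°)) -> South
  R (right (90° clockwise)) -> West
Final: West

Answer: Final heading: West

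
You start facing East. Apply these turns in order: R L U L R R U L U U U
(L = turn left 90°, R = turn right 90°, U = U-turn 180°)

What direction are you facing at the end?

Start: East
  R (right (90° clockwise)) -> South
  L (left (90° counter-clockwise)) -> East
  U (U-turn (180°)) -> West
  L (left (90° counter-clockwise)) -> South
  R (right (90° clockwise)) -> West
  R (right (90° clockwise)) -> North
  U (U-turn (180°)) -> South
  L (left (90° counter-clockwise)) -> East
  U (U-turn (180°)) -> West
  U (U-turn (180°)) -> East
  U (U-turn (180°)) -> West
Final: West

Answer: Final heading: West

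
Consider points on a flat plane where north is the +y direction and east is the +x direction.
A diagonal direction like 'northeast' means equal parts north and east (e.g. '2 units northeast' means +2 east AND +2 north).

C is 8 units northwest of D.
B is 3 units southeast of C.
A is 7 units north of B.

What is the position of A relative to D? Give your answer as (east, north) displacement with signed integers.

Answer: A is at (east=-5, north=12) relative to D.

Derivation:
Place D at the origin (east=0, north=0).
  C is 8 units northwest of D: delta (east=-8, north=+8); C at (east=-8, north=8).
  B is 3 units southeast of C: delta (east=+3, north=-3); B at (east=-5, north=5).
  A is 7 units north of B: delta (east=+0, north=+7); A at (east=-5, north=12).
Therefore A relative to D: (east=-5, north=12).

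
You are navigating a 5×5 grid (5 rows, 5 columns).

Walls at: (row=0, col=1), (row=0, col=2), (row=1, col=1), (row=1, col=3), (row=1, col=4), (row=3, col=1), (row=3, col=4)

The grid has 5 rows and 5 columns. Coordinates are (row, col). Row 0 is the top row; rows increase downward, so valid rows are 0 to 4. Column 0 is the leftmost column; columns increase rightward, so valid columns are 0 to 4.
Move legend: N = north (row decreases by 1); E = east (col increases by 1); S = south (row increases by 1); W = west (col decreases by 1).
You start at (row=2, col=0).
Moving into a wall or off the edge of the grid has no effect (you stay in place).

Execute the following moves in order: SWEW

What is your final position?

Answer: Final position: (row=3, col=0)

Derivation:
Start: (row=2, col=0)
  S (south): (row=2, col=0) -> (row=3, col=0)
  W (west): blocked, stay at (row=3, col=0)
  E (east): blocked, stay at (row=3, col=0)
  W (west): blocked, stay at (row=3, col=0)
Final: (row=3, col=0)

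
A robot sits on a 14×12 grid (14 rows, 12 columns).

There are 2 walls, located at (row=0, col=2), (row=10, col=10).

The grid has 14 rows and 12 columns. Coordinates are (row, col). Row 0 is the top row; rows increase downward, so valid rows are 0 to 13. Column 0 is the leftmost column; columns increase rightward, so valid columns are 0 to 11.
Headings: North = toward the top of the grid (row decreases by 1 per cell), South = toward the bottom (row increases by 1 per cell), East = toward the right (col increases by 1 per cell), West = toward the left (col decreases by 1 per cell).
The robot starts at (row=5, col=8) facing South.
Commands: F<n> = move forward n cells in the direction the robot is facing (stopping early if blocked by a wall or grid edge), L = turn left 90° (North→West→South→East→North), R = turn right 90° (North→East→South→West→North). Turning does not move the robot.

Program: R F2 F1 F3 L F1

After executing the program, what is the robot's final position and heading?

Answer: Final position: (row=6, col=2), facing South

Derivation:
Start: (row=5, col=8), facing South
  R: turn right, now facing West
  F2: move forward 2, now at (row=5, col=6)
  F1: move forward 1, now at (row=5, col=5)
  F3: move forward 3, now at (row=5, col=2)
  L: turn left, now facing South
  F1: move forward 1, now at (row=6, col=2)
Final: (row=6, col=2), facing South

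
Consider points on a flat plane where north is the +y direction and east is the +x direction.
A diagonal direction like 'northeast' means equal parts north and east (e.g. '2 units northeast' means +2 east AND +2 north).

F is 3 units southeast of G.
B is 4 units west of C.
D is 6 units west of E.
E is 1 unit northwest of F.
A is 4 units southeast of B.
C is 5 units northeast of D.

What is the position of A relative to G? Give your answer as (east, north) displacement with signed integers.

Answer: A is at (east=1, north=-1) relative to G.

Derivation:
Place G at the origin (east=0, north=0).
  F is 3 units southeast of G: delta (east=+3, north=-3); F at (east=3, north=-3).
  E is 1 unit northwest of F: delta (east=-1, north=+1); E at (east=2, north=-2).
  D is 6 units west of E: delta (east=-6, north=+0); D at (east=-4, north=-2).
  C is 5 units northeast of D: delta (east=+5, north=+5); C at (east=1, north=3).
  B is 4 units west of C: delta (east=-4, north=+0); B at (east=-3, north=3).
  A is 4 units southeast of B: delta (east=+4, north=-4); A at (east=1, north=-1).
Therefore A relative to G: (east=1, north=-1).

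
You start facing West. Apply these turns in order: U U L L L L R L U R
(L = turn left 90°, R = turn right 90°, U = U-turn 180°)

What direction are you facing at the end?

Answer: Final heading: South

Derivation:
Start: West
  U (U-turn (180°)) -> East
  U (U-turn (180°)) -> West
  L (left (90° counter-clockwise)) -> South
  L (left (90° counter-clockwise)) -> East
  L (left (90° counter-clockwise)) -> North
  L (left (90° counter-clockwise)) -> West
  R (right (90° clockwise)) -> North
  L (left (90° counter-clockwise)) -> West
  U (U-turn (180°)) -> East
  R (right (90° clockwise)) -> South
Final: South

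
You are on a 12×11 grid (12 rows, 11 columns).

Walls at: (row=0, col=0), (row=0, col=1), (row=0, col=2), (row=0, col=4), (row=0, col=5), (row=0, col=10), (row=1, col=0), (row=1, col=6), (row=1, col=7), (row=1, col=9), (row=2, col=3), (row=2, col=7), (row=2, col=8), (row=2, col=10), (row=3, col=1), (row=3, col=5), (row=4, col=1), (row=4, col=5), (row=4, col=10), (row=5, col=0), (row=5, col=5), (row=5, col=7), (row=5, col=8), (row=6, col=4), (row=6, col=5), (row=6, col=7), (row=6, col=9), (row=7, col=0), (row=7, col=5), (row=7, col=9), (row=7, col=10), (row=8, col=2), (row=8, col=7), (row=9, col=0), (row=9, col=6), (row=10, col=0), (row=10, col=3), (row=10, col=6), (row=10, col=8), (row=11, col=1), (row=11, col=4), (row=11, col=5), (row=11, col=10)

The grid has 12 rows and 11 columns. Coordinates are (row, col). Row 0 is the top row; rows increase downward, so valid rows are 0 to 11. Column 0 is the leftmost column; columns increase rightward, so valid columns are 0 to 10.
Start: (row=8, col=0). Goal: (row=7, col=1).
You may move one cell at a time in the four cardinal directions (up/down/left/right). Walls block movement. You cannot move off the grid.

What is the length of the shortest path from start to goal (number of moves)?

BFS from (row=8, col=0) until reaching (row=7, col=1):
  Distance 0: (row=8, col=0)
  Distance 1: (row=8, col=1)
  Distance 2: (row=7, col=1), (row=9, col=1)  <- goal reached here
One shortest path (2 moves): (row=8, col=0) -> (row=8, col=1) -> (row=7, col=1)

Answer: Shortest path length: 2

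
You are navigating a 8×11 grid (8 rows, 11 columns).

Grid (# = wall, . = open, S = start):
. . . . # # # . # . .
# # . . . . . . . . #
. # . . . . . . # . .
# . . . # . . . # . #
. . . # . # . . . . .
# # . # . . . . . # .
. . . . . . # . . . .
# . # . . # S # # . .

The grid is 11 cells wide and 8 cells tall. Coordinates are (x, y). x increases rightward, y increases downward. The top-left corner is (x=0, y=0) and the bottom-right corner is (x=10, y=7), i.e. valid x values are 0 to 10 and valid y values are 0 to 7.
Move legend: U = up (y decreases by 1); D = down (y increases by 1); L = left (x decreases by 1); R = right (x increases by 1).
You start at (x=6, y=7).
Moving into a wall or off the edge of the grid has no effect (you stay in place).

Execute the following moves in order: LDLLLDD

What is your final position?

Answer: Final position: (x=6, y=7)

Derivation:
Start: (x=6, y=7)
  L (left): blocked, stay at (x=6, y=7)
  D (down): blocked, stay at (x=6, y=7)
  [×3]L (left): blocked, stay at (x=6, y=7)
  D (down): blocked, stay at (x=6, y=7)
  D (down): blocked, stay at (x=6, y=7)
Final: (x=6, y=7)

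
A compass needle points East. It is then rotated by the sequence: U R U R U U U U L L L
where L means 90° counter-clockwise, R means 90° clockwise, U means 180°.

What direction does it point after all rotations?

Start: East
  U (U-turn (180°)) -> West
  R (right (90° clockwise)) -> North
  U (U-turn (180°)) -> South
  R (right (90° clockwise)) -> West
  U (U-turn (180°)) -> East
  U (U-turn (180°)) -> West
  U (U-turn (180°)) -> East
  U (U-turn (180°)) -> West
  L (left (90° counter-clockwise)) -> South
  L (left (90° counter-clockwise)) -> East
  L (left (90° counter-clockwise)) -> North
Final: North

Answer: Final heading: North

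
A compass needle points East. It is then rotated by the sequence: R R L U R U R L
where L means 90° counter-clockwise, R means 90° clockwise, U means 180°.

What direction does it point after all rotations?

Start: East
  R (right (90° clockwise)) -> South
  R (right (90° clockwise)) -> West
  L (left (90° counter-clockwise)) -> South
  U (U-turn (180°)) -> North
  R (right (90° clockwise)) -> East
  U (U-turn (180°)) -> West
  R (right (90° clockwise)) -> North
  L (left (90° counter-clockwise)) -> West
Final: West

Answer: Final heading: West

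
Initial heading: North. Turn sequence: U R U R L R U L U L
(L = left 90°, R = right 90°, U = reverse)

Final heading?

Answer: Final heading: North

Derivation:
Start: North
  U (U-turn (180°)) -> South
  R (right (90° clockwise)) -> West
  U (U-turn (180°)) -> East
  R (right (90° clockwise)) -> South
  L (left (90° counter-clockwise)) -> East
  R (right (90° clockwise)) -> South
  U (U-turn (180°)) -> North
  L (left (90° counter-clockwise)) -> West
  U (U-turn (180°)) -> East
  L (left (90° counter-clockwise)) -> North
Final: North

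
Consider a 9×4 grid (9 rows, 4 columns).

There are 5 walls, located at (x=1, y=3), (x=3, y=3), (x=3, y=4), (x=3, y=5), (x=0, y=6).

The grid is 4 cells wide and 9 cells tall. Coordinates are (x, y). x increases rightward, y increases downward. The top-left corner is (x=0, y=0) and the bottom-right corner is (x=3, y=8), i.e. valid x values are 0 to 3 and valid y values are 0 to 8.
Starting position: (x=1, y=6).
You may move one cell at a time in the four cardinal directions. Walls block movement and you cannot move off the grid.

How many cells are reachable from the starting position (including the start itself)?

Answer: Reachable cells: 31

Derivation:
BFS flood-fill from (x=1, y=6):
  Distance 0: (x=1, y=6)
  Distance 1: (x=1, y=5), (x=2, y=6), (x=1, y=7)
  Distance 2: (x=1, y=4), (x=0, y=5), (x=2, y=5), (x=3, y=6), (x=0, y=7), (x=2, y=7), (x=1, y=8)
  Distance 3: (x=0, y=4), (x=2, y=4), (x=3, y=7), (x=0, y=8), (x=2, y=8)
  Distance 4: (x=0, y=3), (x=2, y=3), (x=3, y=8)
  Distance 5: (x=0, y=2), (x=2, y=2)
  Distance 6: (x=0, y=1), (x=2, y=1), (x=1, y=2), (x=3, y=2)
  Distance 7: (x=0, y=0), (x=2, y=0), (x=1, y=1), (x=3, y=1)
  Distance 8: (x=1, y=0), (x=3, y=0)
Total reachable: 31 (grid has 31 open cells total)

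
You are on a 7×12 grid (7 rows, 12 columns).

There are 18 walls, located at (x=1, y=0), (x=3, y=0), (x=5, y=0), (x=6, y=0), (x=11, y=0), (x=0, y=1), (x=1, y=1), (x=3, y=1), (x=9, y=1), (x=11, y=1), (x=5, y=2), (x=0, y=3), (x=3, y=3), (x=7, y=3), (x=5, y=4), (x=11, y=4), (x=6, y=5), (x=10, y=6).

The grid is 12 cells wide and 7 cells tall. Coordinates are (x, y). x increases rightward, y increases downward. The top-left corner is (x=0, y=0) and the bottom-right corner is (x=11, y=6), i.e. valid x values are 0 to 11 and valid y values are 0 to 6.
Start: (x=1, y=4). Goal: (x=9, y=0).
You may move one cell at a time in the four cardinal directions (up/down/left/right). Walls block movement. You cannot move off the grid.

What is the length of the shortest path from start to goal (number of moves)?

Answer: Shortest path length: 12

Derivation:
BFS from (x=1, y=4) until reaching (x=9, y=0):
  Distance 0: (x=1, y=4)
  Distance 1: (x=1, y=3), (x=0, y=4), (x=2, y=4), (x=1, y=5)
  Distance 2: (x=1, y=2), (x=2, y=3), (x=3, y=4), (x=0, y=5), (x=2, y=5), (x=1, y=6)
  Distance 3: (x=0, y=2), (x=2, y=2), (x=4, y=4), (x=3, y=5), (x=0, y=6), (x=2, y=6)
  Distance 4: (x=2, y=1), (x=3, y=2), (x=4, y=3), (x=4, y=5), (x=3, y=6)
  Distance 5: (x=2, y=0), (x=4, y=2), (x=5, y=3), (x=5, y=5), (x=4, y=6)
  Distance 6: (x=4, y=1), (x=6, y=3), (x=5, y=6)
  Distance 7: (x=4, y=0), (x=5, y=1), (x=6, y=2), (x=6, y=4), (x=6, y=6)
  Distance 8: (x=6, y=1), (x=7, y=2), (x=7, y=4), (x=7, y=6)
  Distance 9: (x=7, y=1), (x=8, y=2), (x=8, y=4), (x=7, y=5), (x=8, y=6)
  Distance 10: (x=7, y=0), (x=8, y=1), (x=9, y=2), (x=8, y=3), (x=9, y=4), (x=8, y=5), (x=9, y=6)
  Distance 11: (x=8, y=0), (x=10, y=2), (x=9, y=3), (x=10, y=4), (x=9, y=5)
  Distance 12: (x=9, y=0), (x=10, y=1), (x=11, y=2), (x=10, y=3), (x=10, y=5)  <- goal reached here
One shortest path (12 moves): (x=1, y=4) -> (x=2, y=4) -> (x=3, y=4) -> (x=4, y=4) -> (x=4, y=3) -> (x=5, y=3) -> (x=6, y=3) -> (x=6, y=2) -> (x=7, y=2) -> (x=8, y=2) -> (x=8, y=1) -> (x=8, y=0) -> (x=9, y=0)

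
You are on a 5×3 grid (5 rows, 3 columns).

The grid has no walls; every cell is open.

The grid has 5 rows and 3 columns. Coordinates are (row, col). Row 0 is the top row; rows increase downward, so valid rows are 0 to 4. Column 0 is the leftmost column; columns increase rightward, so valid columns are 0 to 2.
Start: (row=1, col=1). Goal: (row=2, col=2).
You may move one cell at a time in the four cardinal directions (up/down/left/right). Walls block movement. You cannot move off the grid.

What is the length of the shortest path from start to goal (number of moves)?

BFS from (row=1, col=1) until reaching (row=2, col=2):
  Distance 0: (row=1, col=1)
  Distance 1: (row=0, col=1), (row=1, col=0), (row=1, col=2), (row=2, col=1)
  Distance 2: (row=0, col=0), (row=0, col=2), (row=2, col=0), (row=2, col=2), (row=3, col=1)  <- goal reached here
One shortest path (2 moves): (row=1, col=1) -> (row=1, col=2) -> (row=2, col=2)

Answer: Shortest path length: 2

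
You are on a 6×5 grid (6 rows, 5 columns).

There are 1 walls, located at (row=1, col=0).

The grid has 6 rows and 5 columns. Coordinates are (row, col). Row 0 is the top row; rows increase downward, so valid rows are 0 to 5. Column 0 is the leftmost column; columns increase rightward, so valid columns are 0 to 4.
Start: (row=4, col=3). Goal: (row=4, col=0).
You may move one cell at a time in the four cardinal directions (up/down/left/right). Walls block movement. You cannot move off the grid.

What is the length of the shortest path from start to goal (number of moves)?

Answer: Shortest path length: 3

Derivation:
BFS from (row=4, col=3) until reaching (row=4, col=0):
  Distance 0: (row=4, col=3)
  Distance 1: (row=3, col=3), (row=4, col=2), (row=4, col=4), (row=5, col=3)
  Distance 2: (row=2, col=3), (row=3, col=2), (row=3, col=4), (row=4, col=1), (row=5, col=2), (row=5, col=4)
  Distance 3: (row=1, col=3), (row=2, col=2), (row=2, col=4), (row=3, col=1), (row=4, col=0), (row=5, col=1)  <- goal reached here
One shortest path (3 moves): (row=4, col=3) -> (row=4, col=2) -> (row=4, col=1) -> (row=4, col=0)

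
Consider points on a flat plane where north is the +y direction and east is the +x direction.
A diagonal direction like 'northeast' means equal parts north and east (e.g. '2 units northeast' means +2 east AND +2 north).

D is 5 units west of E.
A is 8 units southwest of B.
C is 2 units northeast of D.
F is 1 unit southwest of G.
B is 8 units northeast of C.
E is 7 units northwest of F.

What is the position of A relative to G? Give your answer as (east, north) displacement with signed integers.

Place G at the origin (east=0, north=0).
  F is 1 unit southwest of G: delta (east=-1, north=-1); F at (east=-1, north=-1).
  E is 7 units northwest of F: delta (east=-7, north=+7); E at (east=-8, north=6).
  D is 5 units west of E: delta (east=-5, north=+0); D at (east=-13, north=6).
  C is 2 units northeast of D: delta (east=+2, north=+2); C at (east=-11, north=8).
  B is 8 units northeast of C: delta (east=+8, north=+8); B at (east=-3, north=16).
  A is 8 units southwest of B: delta (east=-8, north=-8); A at (east=-11, north=8).
Therefore A relative to G: (east=-11, north=8).

Answer: A is at (east=-11, north=8) relative to G.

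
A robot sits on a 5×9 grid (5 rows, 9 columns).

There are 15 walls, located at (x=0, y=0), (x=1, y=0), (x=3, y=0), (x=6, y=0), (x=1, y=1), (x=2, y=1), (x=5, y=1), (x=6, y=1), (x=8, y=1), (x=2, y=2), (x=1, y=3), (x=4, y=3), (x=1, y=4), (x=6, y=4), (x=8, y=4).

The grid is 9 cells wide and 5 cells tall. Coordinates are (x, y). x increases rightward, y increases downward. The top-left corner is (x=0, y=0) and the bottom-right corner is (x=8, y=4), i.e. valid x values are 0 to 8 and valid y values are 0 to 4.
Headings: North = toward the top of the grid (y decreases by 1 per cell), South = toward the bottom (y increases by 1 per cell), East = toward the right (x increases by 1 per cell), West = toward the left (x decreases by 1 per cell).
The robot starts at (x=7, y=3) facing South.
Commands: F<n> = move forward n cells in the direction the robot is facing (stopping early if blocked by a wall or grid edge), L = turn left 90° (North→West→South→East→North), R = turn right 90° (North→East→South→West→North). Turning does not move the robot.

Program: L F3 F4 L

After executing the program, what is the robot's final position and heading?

Start: (x=7, y=3), facing South
  L: turn left, now facing East
  F3: move forward 1/3 (blocked), now at (x=8, y=3)
  F4: move forward 0/4 (blocked), now at (x=8, y=3)
  L: turn left, now facing North
Final: (x=8, y=3), facing North

Answer: Final position: (x=8, y=3), facing North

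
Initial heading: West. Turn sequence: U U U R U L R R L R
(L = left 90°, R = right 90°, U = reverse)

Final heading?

Answer: Final heading: East

Derivation:
Start: West
  U (U-turn (180°)) -> East
  U (U-turn (180°)) -> West
  U (U-turn (180°)) -> East
  R (right (90° clockwise)) -> South
  U (U-turn (180°)) -> North
  L (left (90° counter-clockwise)) -> West
  R (right (90° clockwise)) -> North
  R (right (90° clockwise)) -> East
  L (left (90° counter-clockwise)) -> North
  R (right (90° clockwise)) -> East
Final: East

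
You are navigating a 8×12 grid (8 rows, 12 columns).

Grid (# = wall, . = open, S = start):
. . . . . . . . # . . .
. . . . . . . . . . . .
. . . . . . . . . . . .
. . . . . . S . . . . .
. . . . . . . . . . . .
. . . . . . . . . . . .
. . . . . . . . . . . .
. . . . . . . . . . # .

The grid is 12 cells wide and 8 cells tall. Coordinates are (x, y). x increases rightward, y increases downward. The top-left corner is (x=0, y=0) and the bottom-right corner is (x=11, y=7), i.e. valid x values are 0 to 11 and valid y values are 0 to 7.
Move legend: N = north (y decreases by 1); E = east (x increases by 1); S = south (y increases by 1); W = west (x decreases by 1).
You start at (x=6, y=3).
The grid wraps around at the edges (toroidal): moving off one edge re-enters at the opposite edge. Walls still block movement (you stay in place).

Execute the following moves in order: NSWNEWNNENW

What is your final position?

Start: (x=6, y=3)
  N (north): (x=6, y=3) -> (x=6, y=2)
  S (south): (x=6, y=2) -> (x=6, y=3)
  W (west): (x=6, y=3) -> (x=5, y=3)
  N (north): (x=5, y=3) -> (x=5, y=2)
  E (east): (x=5, y=2) -> (x=6, y=2)
  W (west): (x=6, y=2) -> (x=5, y=2)
  N (north): (x=5, y=2) -> (x=5, y=1)
  N (north): (x=5, y=1) -> (x=5, y=0)
  E (east): (x=5, y=0) -> (x=6, y=0)
  N (north): (x=6, y=0) -> (x=6, y=7)
  W (west): (x=6, y=7) -> (x=5, y=7)
Final: (x=5, y=7)

Answer: Final position: (x=5, y=7)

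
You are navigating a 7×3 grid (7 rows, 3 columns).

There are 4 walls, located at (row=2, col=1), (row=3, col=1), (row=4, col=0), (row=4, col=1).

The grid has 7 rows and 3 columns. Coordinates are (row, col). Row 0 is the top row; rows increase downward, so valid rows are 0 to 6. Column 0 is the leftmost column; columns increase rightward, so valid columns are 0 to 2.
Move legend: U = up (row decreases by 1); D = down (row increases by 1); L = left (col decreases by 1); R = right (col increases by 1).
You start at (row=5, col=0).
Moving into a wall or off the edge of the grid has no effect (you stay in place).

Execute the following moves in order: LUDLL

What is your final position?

Answer: Final position: (row=6, col=0)

Derivation:
Start: (row=5, col=0)
  L (left): blocked, stay at (row=5, col=0)
  U (up): blocked, stay at (row=5, col=0)
  D (down): (row=5, col=0) -> (row=6, col=0)
  L (left): blocked, stay at (row=6, col=0)
  L (left): blocked, stay at (row=6, col=0)
Final: (row=6, col=0)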